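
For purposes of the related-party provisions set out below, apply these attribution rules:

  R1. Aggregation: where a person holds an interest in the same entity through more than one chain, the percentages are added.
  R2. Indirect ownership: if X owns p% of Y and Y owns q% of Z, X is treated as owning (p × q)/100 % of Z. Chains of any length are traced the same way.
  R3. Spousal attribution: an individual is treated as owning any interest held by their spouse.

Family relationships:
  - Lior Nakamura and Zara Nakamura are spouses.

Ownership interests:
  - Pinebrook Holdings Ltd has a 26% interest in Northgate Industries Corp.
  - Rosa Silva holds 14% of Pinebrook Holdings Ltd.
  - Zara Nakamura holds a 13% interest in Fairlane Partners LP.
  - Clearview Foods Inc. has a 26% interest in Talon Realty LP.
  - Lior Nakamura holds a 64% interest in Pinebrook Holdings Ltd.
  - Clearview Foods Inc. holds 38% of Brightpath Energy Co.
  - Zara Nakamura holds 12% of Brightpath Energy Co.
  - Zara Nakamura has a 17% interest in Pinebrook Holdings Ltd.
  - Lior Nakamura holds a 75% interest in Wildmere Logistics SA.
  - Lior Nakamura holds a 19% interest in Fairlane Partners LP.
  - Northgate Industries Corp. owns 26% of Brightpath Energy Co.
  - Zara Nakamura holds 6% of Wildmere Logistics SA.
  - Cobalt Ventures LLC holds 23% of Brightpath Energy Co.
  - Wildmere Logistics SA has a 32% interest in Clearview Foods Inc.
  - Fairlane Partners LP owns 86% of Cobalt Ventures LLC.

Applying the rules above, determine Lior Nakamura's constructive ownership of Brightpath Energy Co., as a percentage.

By spousal attribution (R3), Lior Nakamura is treated as also owning Zara Nakamura's interest in Fairlane Partners LP, giving 19% + 13% = 32%.
By spousal attribution (R3), Lior Nakamura is treated as also owning Zara Nakamura's interest in Pinebrook Holdings Ltd, giving 64% + 17% = 81%.
By spousal attribution (R3), Lior Nakamura is treated as also owning Zara Nakamura's interest in Wildmere Logistics SA, giving 75% + 6% = 81%.
By spousal attribution (R3), Lior Nakamura is treated as owning Zara Nakamura's 12% interest in Brightpath Energy Co.
Chain via Fairlane Partners LP → Cobalt Ventures LLC (R2): 32% × 86% × 23% = 6.3296% of Brightpath Energy Co.
Chain via Pinebrook Holdings Ltd → Northgate Industries Corp. (R2): 81% × 26% × 26% = 5.4756% of Brightpath Energy Co.
Chain via Wildmere Logistics SA → Clearview Foods Inc. (R2): 81% × 32% × 38% = 9.8496% of Brightpath Energy Co.
Direct interest in Brightpath Energy Co: 12%.
Aggregating (R1): 6.3296% + 5.4756% + 9.8496% + 12% = 33.6548%.

33.6548%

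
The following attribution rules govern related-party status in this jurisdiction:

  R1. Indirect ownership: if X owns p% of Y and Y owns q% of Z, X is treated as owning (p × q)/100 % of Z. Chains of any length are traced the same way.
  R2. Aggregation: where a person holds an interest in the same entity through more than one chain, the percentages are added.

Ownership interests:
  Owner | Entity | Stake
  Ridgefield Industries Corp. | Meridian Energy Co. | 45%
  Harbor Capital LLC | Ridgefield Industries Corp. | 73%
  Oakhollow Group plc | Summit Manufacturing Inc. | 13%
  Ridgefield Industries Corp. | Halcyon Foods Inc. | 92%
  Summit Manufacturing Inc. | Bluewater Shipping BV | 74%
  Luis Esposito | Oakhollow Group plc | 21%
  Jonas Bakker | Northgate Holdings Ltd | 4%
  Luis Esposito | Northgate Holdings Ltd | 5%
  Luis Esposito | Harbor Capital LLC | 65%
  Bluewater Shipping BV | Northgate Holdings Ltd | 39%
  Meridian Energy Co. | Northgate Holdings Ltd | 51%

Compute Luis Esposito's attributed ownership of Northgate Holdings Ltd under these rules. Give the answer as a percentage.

Chain via Oakhollow Group plc → Summit Manufacturing Inc. → Bluewater Shipping BV (R1): 21% × 13% × 74% × 39% = 0.787878% of Northgate Holdings Ltd.
Chain via Harbor Capital LLC → Ridgefield Industries Corp. → Meridian Energy Co. (R1): 65% × 73% × 45% × 51% = 10.889775% of Northgate Holdings Ltd.
Direct interest in Northgate Holdings Ltd: 5%.
Aggregating (R2): 0.787878% + 10.889775% + 5% = 16.677653%.

16.677653%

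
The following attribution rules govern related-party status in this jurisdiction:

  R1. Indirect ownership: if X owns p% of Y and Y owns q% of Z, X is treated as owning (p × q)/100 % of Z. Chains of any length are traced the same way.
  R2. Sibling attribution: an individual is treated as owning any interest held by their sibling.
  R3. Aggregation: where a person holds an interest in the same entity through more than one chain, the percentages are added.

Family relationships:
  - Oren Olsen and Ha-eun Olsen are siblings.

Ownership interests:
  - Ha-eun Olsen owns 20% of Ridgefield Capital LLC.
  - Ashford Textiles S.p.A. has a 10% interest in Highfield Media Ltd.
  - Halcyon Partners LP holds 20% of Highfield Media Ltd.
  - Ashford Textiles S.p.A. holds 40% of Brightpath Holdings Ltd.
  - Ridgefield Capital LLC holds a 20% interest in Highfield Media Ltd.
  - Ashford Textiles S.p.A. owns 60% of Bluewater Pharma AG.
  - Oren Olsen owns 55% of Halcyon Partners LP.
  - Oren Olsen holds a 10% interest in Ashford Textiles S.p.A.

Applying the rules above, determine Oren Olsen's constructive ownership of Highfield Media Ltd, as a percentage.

16%

By sibling attribution (R2), Oren Olsen is treated as owning Ha-eun Olsen's 20% interest in Ridgefield Capital LLC.
Chain via Ashford Textiles S.p.A. (R1): 10% × 10% = 1% of Highfield Media Ltd.
Chain via Halcyon Partners LP (R1): 55% × 20% = 11% of Highfield Media Ltd.
Chain via Ridgefield Capital LLC (R1): 20% × 20% = 4% of Highfield Media Ltd.
Aggregating (R3): 1% + 11% + 4% = 16%.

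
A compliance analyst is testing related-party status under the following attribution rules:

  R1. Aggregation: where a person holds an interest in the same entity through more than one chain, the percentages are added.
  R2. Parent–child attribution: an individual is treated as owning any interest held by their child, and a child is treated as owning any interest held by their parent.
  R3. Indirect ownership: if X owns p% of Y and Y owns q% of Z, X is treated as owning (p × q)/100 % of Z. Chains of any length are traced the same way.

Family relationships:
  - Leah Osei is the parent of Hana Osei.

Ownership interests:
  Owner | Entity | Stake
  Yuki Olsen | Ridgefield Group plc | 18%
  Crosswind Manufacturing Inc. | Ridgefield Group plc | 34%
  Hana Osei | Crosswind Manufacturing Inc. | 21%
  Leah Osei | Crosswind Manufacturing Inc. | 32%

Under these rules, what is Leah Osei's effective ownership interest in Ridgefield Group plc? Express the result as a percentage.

By parent–child attribution (R2), Leah Osei is treated as also owning Hana Osei's interest in Crosswind Manufacturing Inc, giving 32% + 21% = 53%.
Chain via Crosswind Manufacturing Inc. (R3): 53% × 34% = 18.02% of Ridgefield Group plc.

18.02%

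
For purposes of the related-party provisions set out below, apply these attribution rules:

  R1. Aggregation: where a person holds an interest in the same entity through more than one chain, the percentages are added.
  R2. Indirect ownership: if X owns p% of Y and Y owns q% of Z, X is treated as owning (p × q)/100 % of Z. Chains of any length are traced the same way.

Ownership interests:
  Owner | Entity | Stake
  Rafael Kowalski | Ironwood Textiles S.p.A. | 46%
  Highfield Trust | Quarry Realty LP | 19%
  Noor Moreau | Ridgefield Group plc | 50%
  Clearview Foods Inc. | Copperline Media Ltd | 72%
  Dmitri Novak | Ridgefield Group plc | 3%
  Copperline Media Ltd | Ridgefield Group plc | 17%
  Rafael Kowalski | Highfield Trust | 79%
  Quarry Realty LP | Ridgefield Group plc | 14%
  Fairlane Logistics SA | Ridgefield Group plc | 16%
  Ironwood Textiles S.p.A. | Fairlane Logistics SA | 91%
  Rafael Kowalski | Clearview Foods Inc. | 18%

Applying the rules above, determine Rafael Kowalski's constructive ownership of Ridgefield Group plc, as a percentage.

Chain via Highfield Trust → Quarry Realty LP (R2): 79% × 19% × 14% = 2.1014% of Ridgefield Group plc.
Chain via Ironwood Textiles S.p.A. → Fairlane Logistics SA (R2): 46% × 91% × 16% = 6.6976% of Ridgefield Group plc.
Chain via Clearview Foods Inc. → Copperline Media Ltd (R2): 18% × 72% × 17% = 2.2032% of Ridgefield Group plc.
Aggregating (R1): 2.1014% + 6.6976% + 2.2032% = 11.0022%.

11.0022%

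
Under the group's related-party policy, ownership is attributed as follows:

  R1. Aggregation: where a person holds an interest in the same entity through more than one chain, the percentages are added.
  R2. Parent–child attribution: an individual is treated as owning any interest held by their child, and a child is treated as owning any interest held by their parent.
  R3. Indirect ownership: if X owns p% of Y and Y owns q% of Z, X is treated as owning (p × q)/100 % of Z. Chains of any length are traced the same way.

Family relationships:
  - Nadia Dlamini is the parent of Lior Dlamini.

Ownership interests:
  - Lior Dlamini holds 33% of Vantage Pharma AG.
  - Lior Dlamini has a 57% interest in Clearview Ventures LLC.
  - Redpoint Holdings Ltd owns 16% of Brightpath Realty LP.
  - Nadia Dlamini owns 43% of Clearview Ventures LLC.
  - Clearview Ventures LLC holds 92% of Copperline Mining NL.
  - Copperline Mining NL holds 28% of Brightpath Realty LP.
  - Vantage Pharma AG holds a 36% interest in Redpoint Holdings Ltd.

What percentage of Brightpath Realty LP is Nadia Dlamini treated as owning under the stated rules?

27.6608%

By parent–child attribution (R2), Nadia Dlamini is treated as also owning Lior Dlamini's interest in Clearview Ventures LLC, giving 43% + 57% = 100%.
By parent–child attribution (R2), Nadia Dlamini is treated as owning Lior Dlamini's 33% interest in Vantage Pharma AG.
Chain via Clearview Ventures LLC → Copperline Mining NL (R3): 100% × 92% × 28% = 25.76% of Brightpath Realty LP.
Chain via Vantage Pharma AG → Redpoint Holdings Ltd (R3): 33% × 36% × 16% = 1.9008% of Brightpath Realty LP.
Aggregating (R1): 25.76% + 1.9008% = 27.6608%.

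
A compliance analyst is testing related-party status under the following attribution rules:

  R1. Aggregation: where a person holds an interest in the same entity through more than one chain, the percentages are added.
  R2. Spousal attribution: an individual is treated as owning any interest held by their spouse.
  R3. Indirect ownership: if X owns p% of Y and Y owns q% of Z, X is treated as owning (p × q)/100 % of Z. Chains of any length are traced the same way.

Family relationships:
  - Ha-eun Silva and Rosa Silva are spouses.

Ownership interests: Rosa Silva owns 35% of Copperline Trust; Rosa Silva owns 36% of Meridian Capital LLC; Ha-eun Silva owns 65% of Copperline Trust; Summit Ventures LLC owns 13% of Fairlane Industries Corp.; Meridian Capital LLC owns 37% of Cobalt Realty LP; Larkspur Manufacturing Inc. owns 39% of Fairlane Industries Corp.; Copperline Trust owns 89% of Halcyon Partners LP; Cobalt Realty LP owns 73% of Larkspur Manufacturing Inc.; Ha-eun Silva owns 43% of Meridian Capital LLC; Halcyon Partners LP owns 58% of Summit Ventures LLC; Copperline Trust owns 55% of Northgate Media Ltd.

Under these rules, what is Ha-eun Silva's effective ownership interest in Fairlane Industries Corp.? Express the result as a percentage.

By spousal attribution (R2), Ha-eun Silva is treated as also owning Rosa Silva's interest in Copperline Trust, giving 65% + 35% = 100%.
By spousal attribution (R2), Ha-eun Silva is treated as also owning Rosa Silva's interest in Meridian Capital LLC, giving 43% + 36% = 79%.
Chain via Copperline Trust → Halcyon Partners LP → Summit Ventures LLC (R3): 100% × 89% × 58% × 13% = 6.7106% of Fairlane Industries Corp.
Chain via Meridian Capital LLC → Cobalt Realty LP → Larkspur Manufacturing Inc. (R3): 79% × 37% × 73% × 39% = 8.321781% of Fairlane Industries Corp.
Aggregating (R1): 6.7106% + 8.321781% = 15.032381%.

15.032381%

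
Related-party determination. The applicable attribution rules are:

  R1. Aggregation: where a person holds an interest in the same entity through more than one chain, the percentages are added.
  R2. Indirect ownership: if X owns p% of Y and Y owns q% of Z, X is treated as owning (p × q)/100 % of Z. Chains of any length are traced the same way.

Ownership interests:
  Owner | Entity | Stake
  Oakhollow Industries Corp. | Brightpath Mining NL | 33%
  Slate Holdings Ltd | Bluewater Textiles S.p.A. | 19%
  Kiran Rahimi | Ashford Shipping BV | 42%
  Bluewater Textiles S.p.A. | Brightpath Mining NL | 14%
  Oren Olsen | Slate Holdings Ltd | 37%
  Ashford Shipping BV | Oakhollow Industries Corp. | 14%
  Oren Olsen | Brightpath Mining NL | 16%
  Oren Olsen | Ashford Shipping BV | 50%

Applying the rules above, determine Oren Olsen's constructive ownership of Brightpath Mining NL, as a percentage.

Chain via Ashford Shipping BV → Oakhollow Industries Corp. (R2): 50% × 14% × 33% = 2.31% of Brightpath Mining NL.
Chain via Slate Holdings Ltd → Bluewater Textiles S.p.A. (R2): 37% × 19% × 14% = 0.9842% of Brightpath Mining NL.
Direct interest in Brightpath Mining NL: 16%.
Aggregating (R1): 2.31% + 0.9842% + 16% = 19.2942%.

19.2942%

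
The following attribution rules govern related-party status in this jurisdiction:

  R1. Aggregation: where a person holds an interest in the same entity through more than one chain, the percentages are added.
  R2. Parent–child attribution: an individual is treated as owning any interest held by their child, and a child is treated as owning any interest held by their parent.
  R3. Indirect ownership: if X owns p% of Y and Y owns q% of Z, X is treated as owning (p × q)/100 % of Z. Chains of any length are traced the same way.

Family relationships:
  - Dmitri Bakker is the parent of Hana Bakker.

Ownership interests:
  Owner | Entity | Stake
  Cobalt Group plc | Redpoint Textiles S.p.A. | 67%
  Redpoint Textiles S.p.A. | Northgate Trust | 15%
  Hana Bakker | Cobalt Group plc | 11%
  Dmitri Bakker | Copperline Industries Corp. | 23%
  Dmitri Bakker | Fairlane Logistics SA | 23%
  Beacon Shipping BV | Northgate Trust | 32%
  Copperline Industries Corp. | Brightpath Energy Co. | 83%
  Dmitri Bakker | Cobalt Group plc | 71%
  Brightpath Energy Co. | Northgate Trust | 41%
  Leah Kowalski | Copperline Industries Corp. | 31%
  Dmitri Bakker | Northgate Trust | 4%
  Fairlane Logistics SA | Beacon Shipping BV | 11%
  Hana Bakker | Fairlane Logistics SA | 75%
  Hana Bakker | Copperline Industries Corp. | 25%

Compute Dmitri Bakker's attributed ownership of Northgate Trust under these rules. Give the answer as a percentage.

32.025%

By parent–child attribution (R2), Dmitri Bakker is treated as also owning Hana Bakker's interest in Cobalt Group plc, giving 71% + 11% = 82%.
By parent–child attribution (R2), Dmitri Bakker is treated as also owning Hana Bakker's interest in Fairlane Logistics SA, giving 23% + 75% = 98%.
By parent–child attribution (R2), Dmitri Bakker is treated as also owning Hana Bakker's interest in Copperline Industries Corp, giving 23% + 25% = 48%.
Chain via Cobalt Group plc → Redpoint Textiles S.p.A. (R3): 82% × 67% × 15% = 8.241% of Northgate Trust.
Chain via Fairlane Logistics SA → Beacon Shipping BV (R3): 98% × 11% × 32% = 3.4496% of Northgate Trust.
Chain via Copperline Industries Corp. → Brightpath Energy Co. (R3): 48% × 83% × 41% = 16.3344% of Northgate Trust.
Direct interest in Northgate Trust: 4%.
Aggregating (R1): 8.241% + 3.4496% + 16.3344% + 4% = 32.025%.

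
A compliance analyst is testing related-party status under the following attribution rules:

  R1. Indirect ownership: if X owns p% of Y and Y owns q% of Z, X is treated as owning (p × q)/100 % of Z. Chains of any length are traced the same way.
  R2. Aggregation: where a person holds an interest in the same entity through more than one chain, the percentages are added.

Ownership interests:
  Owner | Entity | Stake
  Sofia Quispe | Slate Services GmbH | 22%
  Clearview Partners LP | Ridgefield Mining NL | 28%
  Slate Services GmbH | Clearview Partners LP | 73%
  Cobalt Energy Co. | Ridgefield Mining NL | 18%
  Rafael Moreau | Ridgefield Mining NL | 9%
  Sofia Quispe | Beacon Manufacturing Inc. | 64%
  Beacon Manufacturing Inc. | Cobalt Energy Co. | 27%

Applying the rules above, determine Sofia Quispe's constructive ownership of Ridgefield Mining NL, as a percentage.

Chain via Beacon Manufacturing Inc. → Cobalt Energy Co. (R1): 64% × 27% × 18% = 3.1104% of Ridgefield Mining NL.
Chain via Slate Services GmbH → Clearview Partners LP (R1): 22% × 73% × 28% = 4.4968% of Ridgefield Mining NL.
Aggregating (R2): 3.1104% + 4.4968% = 7.6072%.

7.6072%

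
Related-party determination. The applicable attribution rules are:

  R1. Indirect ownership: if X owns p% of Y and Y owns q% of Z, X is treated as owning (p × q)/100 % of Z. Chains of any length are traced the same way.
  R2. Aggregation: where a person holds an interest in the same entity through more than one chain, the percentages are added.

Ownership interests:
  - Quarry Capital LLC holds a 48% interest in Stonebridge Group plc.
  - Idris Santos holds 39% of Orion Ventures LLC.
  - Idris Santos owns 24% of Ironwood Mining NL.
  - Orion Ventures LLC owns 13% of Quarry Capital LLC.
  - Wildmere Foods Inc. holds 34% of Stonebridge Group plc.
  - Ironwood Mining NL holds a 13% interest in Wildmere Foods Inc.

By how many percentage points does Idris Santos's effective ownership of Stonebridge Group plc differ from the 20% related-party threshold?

Chain via Orion Ventures LLC → Quarry Capital LLC (R1): 39% × 13% × 48% = 2.4336% of Stonebridge Group plc.
Chain via Ironwood Mining NL → Wildmere Foods Inc. (R1): 24% × 13% × 34% = 1.0608% of Stonebridge Group plc.
Aggregating (R2): 2.4336% + 1.0608% = 3.4944%.
3.4944% falls short of the 20% threshold by 16.5056 percentage points.

16.5056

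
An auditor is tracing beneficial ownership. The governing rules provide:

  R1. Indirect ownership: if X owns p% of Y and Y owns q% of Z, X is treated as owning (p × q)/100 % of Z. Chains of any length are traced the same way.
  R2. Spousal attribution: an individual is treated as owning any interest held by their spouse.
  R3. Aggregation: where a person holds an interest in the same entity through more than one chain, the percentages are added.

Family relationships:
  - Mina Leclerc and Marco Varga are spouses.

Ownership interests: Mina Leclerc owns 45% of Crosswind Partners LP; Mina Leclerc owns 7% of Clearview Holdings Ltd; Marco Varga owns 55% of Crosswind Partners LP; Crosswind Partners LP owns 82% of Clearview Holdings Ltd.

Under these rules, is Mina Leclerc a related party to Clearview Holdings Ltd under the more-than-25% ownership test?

By spousal attribution (R2), Mina Leclerc is treated as also owning Marco Varga's interest in Crosswind Partners LP, giving 45% + 55% = 100%.
Chain via Crosswind Partners LP (R1): 100% × 82% = 82% of Clearview Holdings Ltd.
Direct interest in Clearview Holdings Ltd: 7%.
Aggregating (R3): 82% + 7% = 89%.
89% exceeds the 25% threshold, so Mina is a related party to Clearview Holdings Ltd.

Yes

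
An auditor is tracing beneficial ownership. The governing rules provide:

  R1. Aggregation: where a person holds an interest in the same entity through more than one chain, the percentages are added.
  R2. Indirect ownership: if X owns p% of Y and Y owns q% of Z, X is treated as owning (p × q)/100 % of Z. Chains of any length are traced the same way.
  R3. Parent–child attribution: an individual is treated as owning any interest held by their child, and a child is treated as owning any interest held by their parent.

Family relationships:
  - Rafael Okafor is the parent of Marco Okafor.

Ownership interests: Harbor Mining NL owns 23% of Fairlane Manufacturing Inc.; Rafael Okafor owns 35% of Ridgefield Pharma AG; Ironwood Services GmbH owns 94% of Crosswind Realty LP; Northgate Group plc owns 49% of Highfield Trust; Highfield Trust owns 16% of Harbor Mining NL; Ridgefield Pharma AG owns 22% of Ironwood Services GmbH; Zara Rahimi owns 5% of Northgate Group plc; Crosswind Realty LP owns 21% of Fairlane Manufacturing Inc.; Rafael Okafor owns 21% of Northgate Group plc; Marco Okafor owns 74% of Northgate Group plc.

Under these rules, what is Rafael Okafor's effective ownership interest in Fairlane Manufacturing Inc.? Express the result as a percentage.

By parent–child attribution (R3), Rafael Okafor is treated as also owning Marco Okafor's interest in Northgate Group plc, giving 21% + 74% = 95%.
Chain via Northgate Group plc → Highfield Trust → Harbor Mining NL (R2): 95% × 49% × 16% × 23% = 1.71304% of Fairlane Manufacturing Inc.
Chain via Ridgefield Pharma AG → Ironwood Services GmbH → Crosswind Realty LP (R2): 35% × 22% × 94% × 21% = 1.51998% of Fairlane Manufacturing Inc.
Aggregating (R1): 1.71304% + 1.51998% = 3.23302%.

3.23302%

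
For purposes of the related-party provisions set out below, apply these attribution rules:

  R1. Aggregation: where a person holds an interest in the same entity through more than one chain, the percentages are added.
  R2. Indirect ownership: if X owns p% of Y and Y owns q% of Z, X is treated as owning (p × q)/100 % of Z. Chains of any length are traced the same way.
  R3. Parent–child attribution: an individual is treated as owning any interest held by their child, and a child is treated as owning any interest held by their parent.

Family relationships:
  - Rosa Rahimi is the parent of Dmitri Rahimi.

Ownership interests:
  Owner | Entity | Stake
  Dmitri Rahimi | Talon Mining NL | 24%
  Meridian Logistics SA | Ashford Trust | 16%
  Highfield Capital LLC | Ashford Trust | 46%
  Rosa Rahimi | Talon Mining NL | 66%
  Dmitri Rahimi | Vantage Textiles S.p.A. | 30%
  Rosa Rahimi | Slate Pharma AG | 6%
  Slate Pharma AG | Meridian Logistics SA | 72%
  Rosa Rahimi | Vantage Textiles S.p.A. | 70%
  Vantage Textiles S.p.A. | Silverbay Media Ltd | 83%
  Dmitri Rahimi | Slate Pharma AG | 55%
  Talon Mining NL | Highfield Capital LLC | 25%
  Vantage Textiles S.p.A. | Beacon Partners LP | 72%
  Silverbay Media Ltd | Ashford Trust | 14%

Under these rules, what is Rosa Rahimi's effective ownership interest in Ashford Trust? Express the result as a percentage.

28.9972%

By parent–child attribution (R3), Rosa Rahimi is treated as also owning Dmitri Rahimi's interest in Slate Pharma AG, giving 6% + 55% = 61%.
By parent–child attribution (R3), Rosa Rahimi is treated as also owning Dmitri Rahimi's interest in Talon Mining NL, giving 66% + 24% = 90%.
By parent–child attribution (R3), Rosa Rahimi is treated as also owning Dmitri Rahimi's interest in Vantage Textiles S.p.A, giving 70% + 30% = 100%.
Chain via Slate Pharma AG → Meridian Logistics SA (R2): 61% × 72% × 16% = 7.0272% of Ashford Trust.
Chain via Talon Mining NL → Highfield Capital LLC (R2): 90% × 25% × 46% = 10.35% of Ashford Trust.
Chain via Vantage Textiles S.p.A. → Silverbay Media Ltd (R2): 100% × 83% × 14% = 11.62% of Ashford Trust.
Aggregating (R1): 7.0272% + 10.35% + 11.62% = 28.9972%.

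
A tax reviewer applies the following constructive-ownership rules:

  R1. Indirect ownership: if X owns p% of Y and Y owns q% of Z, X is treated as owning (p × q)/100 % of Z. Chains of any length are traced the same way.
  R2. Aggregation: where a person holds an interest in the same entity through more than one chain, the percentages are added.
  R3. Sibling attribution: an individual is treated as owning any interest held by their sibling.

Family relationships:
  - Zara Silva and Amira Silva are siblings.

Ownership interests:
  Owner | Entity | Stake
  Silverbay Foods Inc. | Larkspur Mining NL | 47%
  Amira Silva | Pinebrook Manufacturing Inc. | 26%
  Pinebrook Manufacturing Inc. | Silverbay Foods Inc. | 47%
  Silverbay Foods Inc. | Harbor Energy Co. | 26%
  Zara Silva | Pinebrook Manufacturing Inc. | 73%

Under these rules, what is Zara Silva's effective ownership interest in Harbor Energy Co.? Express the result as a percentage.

By sibling attribution (R3), Zara Silva is treated as also owning Amira Silva's interest in Pinebrook Manufacturing Inc, giving 73% + 26% = 99%.
Chain via Pinebrook Manufacturing Inc. → Silverbay Foods Inc. (R1): 99% × 47% × 26% = 12.0978% of Harbor Energy Co.

12.0978%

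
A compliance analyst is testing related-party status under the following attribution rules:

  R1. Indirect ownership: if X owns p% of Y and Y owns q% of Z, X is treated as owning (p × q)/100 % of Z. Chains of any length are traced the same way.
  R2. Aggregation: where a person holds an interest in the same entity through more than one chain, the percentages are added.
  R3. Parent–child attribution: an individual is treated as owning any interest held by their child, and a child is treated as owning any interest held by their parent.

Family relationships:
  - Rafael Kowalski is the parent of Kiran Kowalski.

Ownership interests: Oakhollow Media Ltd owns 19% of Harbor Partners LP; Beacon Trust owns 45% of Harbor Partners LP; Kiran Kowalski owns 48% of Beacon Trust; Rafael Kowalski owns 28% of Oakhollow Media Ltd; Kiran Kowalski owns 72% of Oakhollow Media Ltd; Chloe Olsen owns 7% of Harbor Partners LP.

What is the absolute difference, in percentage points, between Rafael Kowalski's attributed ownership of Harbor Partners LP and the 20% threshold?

20.6

By parent–child attribution (R3), Rafael Kowalski is treated as also owning Kiran Kowalski's interest in Oakhollow Media Ltd, giving 28% + 72% = 100%.
By parent–child attribution (R3), Rafael Kowalski is treated as owning Kiran Kowalski's 48% interest in Beacon Trust.
Chain via Oakhollow Media Ltd (R1): 100% × 19% = 19% of Harbor Partners LP.
Chain via Beacon Trust (R1): 48% × 45% = 21.6% of Harbor Partners LP.
Aggregating (R2): 19% + 21.6% = 40.6%.
40.6% exceeds the 20% threshold by 20.6 percentage points.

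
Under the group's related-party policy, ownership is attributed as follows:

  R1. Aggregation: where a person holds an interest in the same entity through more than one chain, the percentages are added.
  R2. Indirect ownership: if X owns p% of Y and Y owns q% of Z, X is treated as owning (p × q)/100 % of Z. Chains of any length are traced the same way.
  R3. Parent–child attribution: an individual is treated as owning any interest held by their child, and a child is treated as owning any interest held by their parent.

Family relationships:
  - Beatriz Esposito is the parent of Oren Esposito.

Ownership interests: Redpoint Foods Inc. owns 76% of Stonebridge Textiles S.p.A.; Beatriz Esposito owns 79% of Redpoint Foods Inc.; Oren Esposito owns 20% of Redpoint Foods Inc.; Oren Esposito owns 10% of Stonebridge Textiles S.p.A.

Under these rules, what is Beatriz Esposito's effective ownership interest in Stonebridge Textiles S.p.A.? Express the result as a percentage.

85.24%

By parent–child attribution (R3), Beatriz Esposito is treated as also owning Oren Esposito's interest in Redpoint Foods Inc, giving 79% + 20% = 99%.
By parent–child attribution (R3), Beatriz Esposito is treated as owning Oren Esposito's 10% interest in Stonebridge Textiles S.p.A.
Chain via Redpoint Foods Inc. (R2): 99% × 76% = 75.24% of Stonebridge Textiles S.p.A.
Direct interest in Stonebridge Textiles S.p.A: 10%.
Aggregating (R1): 75.24% + 10% = 85.24%.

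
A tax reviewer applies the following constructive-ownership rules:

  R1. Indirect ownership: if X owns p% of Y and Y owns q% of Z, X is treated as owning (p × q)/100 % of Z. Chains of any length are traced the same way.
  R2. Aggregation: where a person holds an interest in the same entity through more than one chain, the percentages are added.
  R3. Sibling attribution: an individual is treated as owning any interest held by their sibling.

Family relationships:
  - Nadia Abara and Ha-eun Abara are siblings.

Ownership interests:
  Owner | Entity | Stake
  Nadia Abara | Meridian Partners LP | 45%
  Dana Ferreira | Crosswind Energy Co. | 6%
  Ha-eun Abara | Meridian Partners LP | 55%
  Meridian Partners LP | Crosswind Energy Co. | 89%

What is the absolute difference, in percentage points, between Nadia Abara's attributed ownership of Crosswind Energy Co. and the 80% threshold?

9

By sibling attribution (R3), Nadia Abara is treated as also owning Ha-eun Abara's interest in Meridian Partners LP, giving 45% + 55% = 100%.
Chain via Meridian Partners LP (R1): 100% × 89% = 89% of Crosswind Energy Co.
89% exceeds the 80% threshold by 9 percentage points.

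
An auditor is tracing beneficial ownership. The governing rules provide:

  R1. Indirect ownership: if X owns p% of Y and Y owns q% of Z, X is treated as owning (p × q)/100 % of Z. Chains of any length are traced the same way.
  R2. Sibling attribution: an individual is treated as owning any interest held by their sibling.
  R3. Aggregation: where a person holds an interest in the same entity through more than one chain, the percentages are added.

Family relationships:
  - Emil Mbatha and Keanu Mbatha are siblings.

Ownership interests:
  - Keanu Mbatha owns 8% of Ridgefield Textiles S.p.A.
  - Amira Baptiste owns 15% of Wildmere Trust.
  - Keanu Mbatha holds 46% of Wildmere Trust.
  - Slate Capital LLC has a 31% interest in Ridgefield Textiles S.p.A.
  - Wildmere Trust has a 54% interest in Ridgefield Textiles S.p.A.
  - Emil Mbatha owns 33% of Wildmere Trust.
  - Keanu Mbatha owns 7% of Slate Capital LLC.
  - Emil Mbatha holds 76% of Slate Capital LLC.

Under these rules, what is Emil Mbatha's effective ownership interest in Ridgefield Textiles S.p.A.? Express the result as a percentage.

76.39%

By sibling attribution (R2), Emil Mbatha is treated as also owning Keanu Mbatha's interest in Wildmere Trust, giving 33% + 46% = 79%.
By sibling attribution (R2), Emil Mbatha is treated as also owning Keanu Mbatha's interest in Slate Capital LLC, giving 76% + 7% = 83%.
By sibling attribution (R2), Emil Mbatha is treated as owning Keanu Mbatha's 8% interest in Ridgefield Textiles S.p.A.
Chain via Wildmere Trust (R1): 79% × 54% = 42.66% of Ridgefield Textiles S.p.A.
Chain via Slate Capital LLC (R1): 83% × 31% = 25.73% of Ridgefield Textiles S.p.A.
Direct interest in Ridgefield Textiles S.p.A: 8%.
Aggregating (R3): 42.66% + 25.73% + 8% = 76.39%.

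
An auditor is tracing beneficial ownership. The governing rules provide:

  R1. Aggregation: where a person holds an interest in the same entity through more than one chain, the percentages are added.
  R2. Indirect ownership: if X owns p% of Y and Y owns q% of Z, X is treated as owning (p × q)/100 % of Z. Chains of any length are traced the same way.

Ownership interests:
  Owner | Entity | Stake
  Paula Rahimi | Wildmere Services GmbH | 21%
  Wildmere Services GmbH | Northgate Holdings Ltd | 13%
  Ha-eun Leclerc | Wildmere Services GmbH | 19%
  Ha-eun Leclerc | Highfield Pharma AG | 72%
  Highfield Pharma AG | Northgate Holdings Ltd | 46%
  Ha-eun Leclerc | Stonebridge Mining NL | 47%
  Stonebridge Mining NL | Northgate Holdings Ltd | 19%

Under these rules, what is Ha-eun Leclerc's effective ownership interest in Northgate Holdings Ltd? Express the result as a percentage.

44.52%

Chain via Wildmere Services GmbH (R2): 19% × 13% = 2.47% of Northgate Holdings Ltd.
Chain via Stonebridge Mining NL (R2): 47% × 19% = 8.93% of Northgate Holdings Ltd.
Chain via Highfield Pharma AG (R2): 72% × 46% = 33.12% of Northgate Holdings Ltd.
Aggregating (R1): 2.47% + 8.93% + 33.12% = 44.52%.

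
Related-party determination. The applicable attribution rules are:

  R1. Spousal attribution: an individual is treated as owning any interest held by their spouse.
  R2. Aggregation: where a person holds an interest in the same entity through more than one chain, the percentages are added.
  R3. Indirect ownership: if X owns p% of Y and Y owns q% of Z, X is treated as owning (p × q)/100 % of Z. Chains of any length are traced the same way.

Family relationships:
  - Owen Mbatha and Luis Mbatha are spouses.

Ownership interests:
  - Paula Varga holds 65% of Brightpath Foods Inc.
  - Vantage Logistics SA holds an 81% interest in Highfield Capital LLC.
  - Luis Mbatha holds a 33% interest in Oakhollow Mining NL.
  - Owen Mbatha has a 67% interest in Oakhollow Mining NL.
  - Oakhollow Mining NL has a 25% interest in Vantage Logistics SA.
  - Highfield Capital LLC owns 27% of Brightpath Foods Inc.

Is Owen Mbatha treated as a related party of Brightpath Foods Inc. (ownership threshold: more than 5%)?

By spousal attribution (R1), Owen Mbatha is treated as also owning Luis Mbatha's interest in Oakhollow Mining NL, giving 67% + 33% = 100%.
Chain via Oakhollow Mining NL → Vantage Logistics SA → Highfield Capital LLC (R3): 100% × 25% × 81% × 27% = 5.4675% of Brightpath Foods Inc.
5.4675% exceeds the 5% threshold, so Owen is a related party to Brightpath Foods Inc.

Yes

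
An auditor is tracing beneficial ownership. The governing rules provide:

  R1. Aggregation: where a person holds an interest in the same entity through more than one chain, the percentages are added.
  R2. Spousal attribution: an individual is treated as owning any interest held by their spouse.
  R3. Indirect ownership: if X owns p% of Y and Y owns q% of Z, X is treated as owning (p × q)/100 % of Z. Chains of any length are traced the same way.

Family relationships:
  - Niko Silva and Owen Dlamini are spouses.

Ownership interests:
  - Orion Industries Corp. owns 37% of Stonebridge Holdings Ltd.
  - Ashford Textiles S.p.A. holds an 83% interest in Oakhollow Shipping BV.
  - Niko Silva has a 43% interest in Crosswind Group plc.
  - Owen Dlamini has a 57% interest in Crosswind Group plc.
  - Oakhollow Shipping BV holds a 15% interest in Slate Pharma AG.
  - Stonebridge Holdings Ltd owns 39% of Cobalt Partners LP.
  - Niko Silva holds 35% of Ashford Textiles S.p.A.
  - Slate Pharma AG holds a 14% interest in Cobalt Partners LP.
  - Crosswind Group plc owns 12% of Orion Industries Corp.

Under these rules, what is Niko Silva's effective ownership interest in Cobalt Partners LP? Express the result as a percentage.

By spousal attribution (R2), Niko Silva is treated as also owning Owen Dlamini's interest in Crosswind Group plc, giving 43% + 57% = 100%.
Chain via Ashford Textiles S.p.A. → Oakhollow Shipping BV → Slate Pharma AG (R3): 35% × 83% × 15% × 14% = 0.61005% of Cobalt Partners LP.
Chain via Crosswind Group plc → Orion Industries Corp. → Stonebridge Holdings Ltd (R3): 100% × 12% × 37% × 39% = 1.7316% of Cobalt Partners LP.
Aggregating (R1): 0.61005% + 1.7316% = 2.34165%.

2.34165%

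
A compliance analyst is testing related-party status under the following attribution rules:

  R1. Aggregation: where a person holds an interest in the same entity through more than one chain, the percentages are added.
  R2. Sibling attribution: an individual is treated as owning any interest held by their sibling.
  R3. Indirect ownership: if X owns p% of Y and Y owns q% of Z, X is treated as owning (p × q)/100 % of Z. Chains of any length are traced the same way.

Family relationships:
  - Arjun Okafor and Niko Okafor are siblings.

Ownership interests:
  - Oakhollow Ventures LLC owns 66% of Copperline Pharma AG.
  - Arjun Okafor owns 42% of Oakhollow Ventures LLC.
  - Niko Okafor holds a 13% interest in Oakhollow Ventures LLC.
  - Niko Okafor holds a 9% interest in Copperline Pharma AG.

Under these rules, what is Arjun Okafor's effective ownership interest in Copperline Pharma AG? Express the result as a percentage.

45.3%

By sibling attribution (R2), Arjun Okafor is treated as also owning Niko Okafor's interest in Oakhollow Ventures LLC, giving 42% + 13% = 55%.
By sibling attribution (R2), Arjun Okafor is treated as owning Niko Okafor's 9% interest in Copperline Pharma AG.
Chain via Oakhollow Ventures LLC (R3): 55% × 66% = 36.3% of Copperline Pharma AG.
Direct interest in Copperline Pharma AG: 9%.
Aggregating (R1): 36.3% + 9% = 45.3%.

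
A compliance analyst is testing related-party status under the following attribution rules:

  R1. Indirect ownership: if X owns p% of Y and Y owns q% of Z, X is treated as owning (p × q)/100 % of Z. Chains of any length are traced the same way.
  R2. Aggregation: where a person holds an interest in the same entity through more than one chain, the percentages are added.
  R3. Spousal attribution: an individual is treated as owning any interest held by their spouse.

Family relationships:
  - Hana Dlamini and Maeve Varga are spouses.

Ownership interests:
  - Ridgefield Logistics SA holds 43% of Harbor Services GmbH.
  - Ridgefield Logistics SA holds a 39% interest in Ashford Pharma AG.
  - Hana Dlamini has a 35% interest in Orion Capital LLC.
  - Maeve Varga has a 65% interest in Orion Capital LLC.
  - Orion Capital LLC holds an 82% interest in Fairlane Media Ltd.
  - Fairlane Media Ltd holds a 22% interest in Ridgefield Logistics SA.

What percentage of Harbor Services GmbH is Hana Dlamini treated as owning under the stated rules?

By spousal attribution (R3), Hana Dlamini is treated as also owning Maeve Varga's interest in Orion Capital LLC, giving 35% + 65% = 100%.
Chain via Orion Capital LLC → Fairlane Media Ltd → Ridgefield Logistics SA (R1): 100% × 82% × 22% × 43% = 7.7572% of Harbor Services GmbH.

7.7572%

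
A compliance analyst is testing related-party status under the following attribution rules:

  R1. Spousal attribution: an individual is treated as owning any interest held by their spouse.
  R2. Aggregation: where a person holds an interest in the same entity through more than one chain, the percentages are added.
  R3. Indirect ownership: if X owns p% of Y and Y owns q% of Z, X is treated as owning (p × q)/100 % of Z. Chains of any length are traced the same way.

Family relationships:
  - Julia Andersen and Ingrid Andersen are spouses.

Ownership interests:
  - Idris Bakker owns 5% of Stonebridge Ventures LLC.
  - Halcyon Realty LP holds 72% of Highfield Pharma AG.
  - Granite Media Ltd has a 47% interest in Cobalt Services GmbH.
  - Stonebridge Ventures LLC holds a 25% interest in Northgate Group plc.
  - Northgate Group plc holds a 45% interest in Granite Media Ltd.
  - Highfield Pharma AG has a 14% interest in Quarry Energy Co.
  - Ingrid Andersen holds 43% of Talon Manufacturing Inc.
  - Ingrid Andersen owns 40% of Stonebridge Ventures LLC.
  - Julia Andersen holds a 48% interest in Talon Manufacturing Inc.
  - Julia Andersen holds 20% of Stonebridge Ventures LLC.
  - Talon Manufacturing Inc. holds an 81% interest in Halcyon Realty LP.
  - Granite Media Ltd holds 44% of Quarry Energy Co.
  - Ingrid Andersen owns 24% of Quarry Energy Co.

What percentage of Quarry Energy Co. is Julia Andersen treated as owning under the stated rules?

34.399968%

By spousal attribution (R1), Julia Andersen is treated as also owning Ingrid Andersen's interest in Talon Manufacturing Inc, giving 48% + 43% = 91%.
By spousal attribution (R1), Julia Andersen is treated as also owning Ingrid Andersen's interest in Stonebridge Ventures LLC, giving 20% + 40% = 60%.
By spousal attribution (R1), Julia Andersen is treated as owning Ingrid Andersen's 24% interest in Quarry Energy Co.
Chain via Talon Manufacturing Inc. → Halcyon Realty LP → Highfield Pharma AG (R3): 91% × 81% × 72% × 14% = 7.429968% of Quarry Energy Co.
Chain via Stonebridge Ventures LLC → Northgate Group plc → Granite Media Ltd (R3): 60% × 25% × 45% × 44% = 2.97% of Quarry Energy Co.
Direct interest in Quarry Energy Co: 24%.
Aggregating (R2): 7.429968% + 2.97% + 24% = 34.399968%.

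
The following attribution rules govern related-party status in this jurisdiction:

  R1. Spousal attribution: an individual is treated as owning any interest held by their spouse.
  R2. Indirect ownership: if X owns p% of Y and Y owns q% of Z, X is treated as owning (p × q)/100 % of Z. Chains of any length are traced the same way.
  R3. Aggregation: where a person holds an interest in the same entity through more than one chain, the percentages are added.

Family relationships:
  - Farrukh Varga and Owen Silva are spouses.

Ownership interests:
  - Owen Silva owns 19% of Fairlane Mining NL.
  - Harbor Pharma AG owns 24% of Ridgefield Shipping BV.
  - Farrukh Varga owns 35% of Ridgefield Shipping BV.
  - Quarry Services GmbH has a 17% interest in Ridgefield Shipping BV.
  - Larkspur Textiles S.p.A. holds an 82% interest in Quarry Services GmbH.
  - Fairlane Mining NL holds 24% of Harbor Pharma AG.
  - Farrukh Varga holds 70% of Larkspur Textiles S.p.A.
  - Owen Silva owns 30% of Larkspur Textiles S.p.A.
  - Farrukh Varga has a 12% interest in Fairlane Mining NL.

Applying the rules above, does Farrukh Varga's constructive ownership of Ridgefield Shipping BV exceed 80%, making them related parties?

No

By spousal attribution (R1), Farrukh Varga is treated as also owning Owen Silva's interest in Larkspur Textiles S.p.A, giving 70% + 30% = 100%.
By spousal attribution (R1), Farrukh Varga is treated as also owning Owen Silva's interest in Fairlane Mining NL, giving 12% + 19% = 31%.
Chain via Larkspur Textiles S.p.A. → Quarry Services GmbH (R2): 100% × 82% × 17% = 13.94% of Ridgefield Shipping BV.
Chain via Fairlane Mining NL → Harbor Pharma AG (R2): 31% × 24% × 24% = 1.7856% of Ridgefield Shipping BV.
Direct interest in Ridgefield Shipping BV: 35%.
Aggregating (R3): 13.94% + 1.7856% + 35% = 50.7256%.
50.7256% does not exceed the 80% threshold, so Farrukh is not a related party to Ridgefield Shipping BV.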